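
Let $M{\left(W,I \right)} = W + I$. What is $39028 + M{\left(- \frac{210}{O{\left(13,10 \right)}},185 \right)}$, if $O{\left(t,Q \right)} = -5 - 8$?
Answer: $\frac{509979}{13} \approx 39229.0$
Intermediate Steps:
$O{\left(t,Q \right)} = -13$ ($O{\left(t,Q \right)} = -5 - 8 = -13$)
$M{\left(W,I \right)} = I + W$
$39028 + M{\left(- \frac{210}{O{\left(13,10 \right)}},185 \right)} = 39028 + \left(185 - \frac{210}{-13}\right) = 39028 + \left(185 - - \frac{210}{13}\right) = 39028 + \left(185 + \frac{210}{13}\right) = 39028 + \frac{2615}{13} = \frac{509979}{13}$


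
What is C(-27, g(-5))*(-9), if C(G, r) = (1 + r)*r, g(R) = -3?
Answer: -54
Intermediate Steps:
C(G, r) = r*(1 + r)
C(-27, g(-5))*(-9) = -3*(1 - 3)*(-9) = -3*(-2)*(-9) = 6*(-9) = -54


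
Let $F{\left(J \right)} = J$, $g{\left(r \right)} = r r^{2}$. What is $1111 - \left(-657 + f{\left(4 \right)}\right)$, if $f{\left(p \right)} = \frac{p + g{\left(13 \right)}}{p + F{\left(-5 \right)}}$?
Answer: $3969$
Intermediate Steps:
$g{\left(r \right)} = r^{3}$
$f{\left(p \right)} = \frac{2197 + p}{-5 + p}$ ($f{\left(p \right)} = \frac{p + 13^{3}}{p - 5} = \frac{p + 2197}{-5 + p} = \frac{2197 + p}{-5 + p}$)
$1111 - \left(-657 + f{\left(4 \right)}\right) = 1111 - \left(-657 + \frac{2197 + 4}{-5 + 4}\right) = 1111 - \left(-657 + \frac{1}{-1} \cdot 2201\right) = 1111 - \left(-657 - 2201\right) = 1111 - -2858 = 1111 + 2858 = 3969$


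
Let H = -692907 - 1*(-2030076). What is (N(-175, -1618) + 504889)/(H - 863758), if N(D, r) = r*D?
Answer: 788039/473411 ≈ 1.6646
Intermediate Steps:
H = 1337169 (H = -692907 + 2030076 = 1337169)
N(D, r) = D*r
(N(-175, -1618) + 504889)/(H - 863758) = (-175*(-1618) + 504889)/(1337169 - 863758) = (283150 + 504889)/473411 = 788039*(1/473411) = 788039/473411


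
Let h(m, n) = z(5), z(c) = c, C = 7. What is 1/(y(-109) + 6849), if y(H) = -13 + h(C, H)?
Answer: 1/6841 ≈ 0.00014618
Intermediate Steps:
h(m, n) = 5
y(H) = -8 (y(H) = -13 + 5 = -8)
1/(y(-109) + 6849) = 1/(-8 + 6849) = 1/6841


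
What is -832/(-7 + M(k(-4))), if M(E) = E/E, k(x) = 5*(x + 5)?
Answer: 416/3 ≈ 138.67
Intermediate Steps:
k(x) = 25 + 5*x (k(x) = 5*(5 + x) = 25 + 5*x)
M(E) = 1
-832/(-7 + M(k(-4))) = -832/(-7 + 1) = -832/(-6) = -832*(-1/6) = 416/3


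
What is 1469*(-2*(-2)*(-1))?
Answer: -5876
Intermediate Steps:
1469*(-2*(-2)*(-1)) = 1469*(4*(-1)) = 1469*(-4) = -5876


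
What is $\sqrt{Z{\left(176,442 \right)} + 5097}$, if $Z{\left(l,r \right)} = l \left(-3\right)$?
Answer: $\sqrt{4569} \approx 67.594$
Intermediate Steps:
$Z{\left(l,r \right)} = - 3 l$
$\sqrt{Z{\left(176,442 \right)} + 5097} = \sqrt{\left(-3\right) 176 + 5097} = \sqrt{-528 + 5097} = \sqrt{4569}$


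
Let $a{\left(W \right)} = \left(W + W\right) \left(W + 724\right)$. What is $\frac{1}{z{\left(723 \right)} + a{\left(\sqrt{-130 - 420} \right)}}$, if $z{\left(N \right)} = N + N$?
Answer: $- \frac{i}{- 346 i + 7240 \sqrt{22}} \approx 3.0001 \cdot 10^{-7} - 2.9445 \cdot 10^{-5} i$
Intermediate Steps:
$a{\left(W \right)} = 2 W \left(724 + W\right)$
$z{\left(N \right)} = 2 N$
$\frac{1}{z{\left(723 \right)} + a{\left(\sqrt{-130 - 420} \right)}} = \frac{1}{2 \cdot 723 + 2 \sqrt{-130 - 420} \left(724 + \sqrt{-130 - 420}\right)} = \frac{1}{1446 + 2 \sqrt{-550} \left(724 + \sqrt{-550}\right)} = \frac{1}{1446 + 2 \cdot 5 i \sqrt{22} \left(724 + 5 i \sqrt{22}\right)} = \frac{1}{1446 + 10 i \sqrt{22} \left(724 + 5 i \sqrt{22}\right)}$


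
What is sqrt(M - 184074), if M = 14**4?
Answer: I*sqrt(145658) ≈ 381.65*I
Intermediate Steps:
M = 38416
sqrt(M - 184074) = sqrt(38416 - 184074) = sqrt(-145658) = I*sqrt(145658)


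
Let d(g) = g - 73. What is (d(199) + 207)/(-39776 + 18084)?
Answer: -333/21692 ≈ -0.015351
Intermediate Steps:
d(g) = -73 + g
(d(199) + 207)/(-39776 + 18084) = ((-73 + 199) + 207)/(-39776 + 18084) = (126 + 207)/(-21692) = 333*(-1/21692) = -333/21692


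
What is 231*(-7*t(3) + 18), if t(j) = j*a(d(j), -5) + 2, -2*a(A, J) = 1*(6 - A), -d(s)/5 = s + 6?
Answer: 249249/2 ≈ 1.2462e+5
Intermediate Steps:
d(s) = -30 - 5*s (d(s) = -5*(s + 6) = -5*(6 + s) = -30 - 5*s)
a(A, J) = -3 + A/2 (a(A, J) = -(6 - A)/2 = -3 + A/2)
t(j) = 2 + j*(-18 - 5*j/2) (t(j) = j*(-3 + (-30 - 5*j)/2) + 2 = j*(-3 + (-15 - 5*j/2)) + 2 = j*(-18 - 5*j/2) + 2 = 2 + j*(-18 - 5*j/2))
231*(-7*t(3) + 18) = 231*(-7*(2 - ½*3*(36 + 5*3)) + 18) = 231*(-7*(2 - ½*3*(36 + 15)) + 18) = 231*(-7*(2 - ½*3*51) + 18) = 231*(-7*(2 - 153/2) + 18) = 231*(-7*(-149/2) + 18) = 231*(1043/2 + 18) = 231*(1079/2) = 249249/2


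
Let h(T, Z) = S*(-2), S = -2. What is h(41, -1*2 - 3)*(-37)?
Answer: -148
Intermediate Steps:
h(T, Z) = 4 (h(T, Z) = -2*(-2) = 4)
h(41, -1*2 - 3)*(-37) = 4*(-37) = -148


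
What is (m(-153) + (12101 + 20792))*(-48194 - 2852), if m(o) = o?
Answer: -1671246040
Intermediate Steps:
(m(-153) + (12101 + 20792))*(-48194 - 2852) = (-153 + (12101 + 20792))*(-48194 - 2852) = (-153 + 32893)*(-51046) = 32740*(-51046) = -1671246040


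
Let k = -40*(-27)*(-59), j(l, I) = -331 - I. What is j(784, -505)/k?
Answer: -29/10620 ≈ -0.0027307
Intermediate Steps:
k = -63720 (k = 1080*(-59) = -63720)
j(784, -505)/k = (-331 - 1*(-505))/(-63720) = (-331 + 505)*(-1/63720) = 174*(-1/63720) = -29/10620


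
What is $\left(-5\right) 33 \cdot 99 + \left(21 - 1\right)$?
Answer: $-16315$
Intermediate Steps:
$\left(-5\right) 33 \cdot 99 + \left(21 - 1\right) = \left(-165\right) 99 + 20 = -16335 + 20 = -16315$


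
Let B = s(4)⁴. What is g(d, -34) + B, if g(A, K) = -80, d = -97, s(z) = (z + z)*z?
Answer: 1048496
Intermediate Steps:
s(z) = 2*z² (s(z) = (2*z)*z = 2*z²)
B = 1048576 (B = (2*4²)⁴ = (2*16)⁴ = 32⁴ = 1048576)
g(d, -34) + B = -80 + 1048576 = 1048496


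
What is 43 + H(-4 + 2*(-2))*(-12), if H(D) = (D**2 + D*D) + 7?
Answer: -1577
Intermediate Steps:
H(D) = 7 + 2*D**2 (H(D) = (D**2 + D**2) + 7 = 2*D**2 + 7 = 7 + 2*D**2)
43 + H(-4 + 2*(-2))*(-12) = 43 + (7 + 2*(-4 + 2*(-2))**2)*(-12) = 43 + (7 + 2*(-4 - 4)**2)*(-12) = 43 + (7 + 2*(-8)**2)*(-12) = 43 + (7 + 2*64)*(-12) = 43 + (7 + 128)*(-12) = 43 + 135*(-12) = 43 - 1620 = -1577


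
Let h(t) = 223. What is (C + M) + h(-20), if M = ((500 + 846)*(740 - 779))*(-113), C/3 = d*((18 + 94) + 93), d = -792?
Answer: 5444965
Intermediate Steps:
C = -487080 (C = 3*(-792*((18 + 94) + 93)) = 3*(-792*(112 + 93)) = 3*(-792*205) = 3*(-162360) = -487080)
M = 5931822 (M = (1346*(-39))*(-113) = -52494*(-113) = 5931822)
(C + M) + h(-20) = (-487080 + 5931822) + 223 = 5444742 + 223 = 5444965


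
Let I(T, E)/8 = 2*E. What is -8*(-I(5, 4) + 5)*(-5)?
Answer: -2360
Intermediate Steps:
I(T, E) = 16*E (I(T, E) = 8*(2*E) = 16*E)
-8*(-I(5, 4) + 5)*(-5) = -8*(-16*4 + 5)*(-5) = -8*(-1*64 + 5)*(-5) = -8*(-64 + 5)*(-5) = -8*(-59)*(-5) = 472*(-5) = -2360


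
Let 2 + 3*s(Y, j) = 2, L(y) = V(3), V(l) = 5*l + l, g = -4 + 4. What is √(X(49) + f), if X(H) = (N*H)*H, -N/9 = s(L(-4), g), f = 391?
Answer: √391 ≈ 19.774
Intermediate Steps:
g = 0
V(l) = 6*l
L(y) = 18 (L(y) = 6*3 = 18)
s(Y, j) = 0 (s(Y, j) = -⅔ + (⅓)*2 = -⅔ + ⅔ = 0)
N = 0 (N = -9*0 = 0)
X(H) = 0 (X(H) = (0*H)*H = 0*H = 0)
√(X(49) + f) = √(0 + 391) = √391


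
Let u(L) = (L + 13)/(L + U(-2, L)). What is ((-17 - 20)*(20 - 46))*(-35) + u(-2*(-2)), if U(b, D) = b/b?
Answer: -168333/5 ≈ -33667.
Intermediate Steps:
U(b, D) = 1
u(L) = (13 + L)/(1 + L) (u(L) = (L + 13)/(L + 1) = (13 + L)/(1 + L))
((-17 - 20)*(20 - 46))*(-35) + u(-2*(-2)) = ((-17 - 20)*(20 - 46))*(-35) + (13 - 2*(-2))/(1 - 2*(-2)) = -37*(-26)*(-35) + (13 + 4)/(1 + 4) = 962*(-35) + 17/5 = -33670 + (1/5)*17 = -33670 + 17/5 = -168333/5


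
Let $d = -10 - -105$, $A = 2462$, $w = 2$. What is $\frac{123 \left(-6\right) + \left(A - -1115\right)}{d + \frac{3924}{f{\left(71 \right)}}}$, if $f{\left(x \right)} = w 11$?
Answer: $\frac{31229}{3007} \approx 10.385$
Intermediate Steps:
$f{\left(x \right)} = 22$ ($f{\left(x \right)} = 2 \cdot 11 = 22$)
$d = 95$ ($d = -10 + 105 = 95$)
$\frac{123 \left(-6\right) + \left(A - -1115\right)}{d + \frac{3924}{f{\left(71 \right)}}} = \frac{123 \left(-6\right) + \left(2462 - -1115\right)}{95 + \frac{3924}{22}} = \frac{-738 + \left(2462 + 1115\right)}{95 + 3924 \cdot \frac{1}{22}} = \frac{-738 + 3577}{95 + \frac{1962}{11}} = \frac{2839}{\frac{3007}{11}} = 2839 \cdot \frac{11}{3007} = \frac{31229}{3007}$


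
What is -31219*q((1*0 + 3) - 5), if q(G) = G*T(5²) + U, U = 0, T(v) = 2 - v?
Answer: -1436074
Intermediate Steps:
q(G) = -23*G (q(G) = G*(2 - 1*5²) + 0 = G*(2 - 1*25) + 0 = G*(2 - 25) + 0 = G*(-23) + 0 = -23*G + 0 = -23*G)
-31219*q((1*0 + 3) - 5) = -(-718037)*((1*0 + 3) - 5) = -(-718037)*((0 + 3) - 5) = -(-718037)*(3 - 5) = -(-718037)*(-2) = -31219*46 = -1436074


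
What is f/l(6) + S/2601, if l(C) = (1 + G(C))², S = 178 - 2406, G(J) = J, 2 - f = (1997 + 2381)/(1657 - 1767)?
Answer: -2251/637245 ≈ -0.0035324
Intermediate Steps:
f = 209/5 (f = 2 - (1997 + 2381)/(1657 - 1767) = 2 - 4378/(-110) = 2 - 4378*(-1)/110 = 2 - 1*(-199/5) = 2 + 199/5 = 209/5 ≈ 41.800)
S = -2228
l(C) = (1 + C)²
f/l(6) + S/2601 = 209/(5*((1 + 6)²)) - 2228/2601 = 209/(5*(7²)) - 2228*1/2601 = (209/5)/49 - 2228/2601 = (209/5)*(1/49) - 2228/2601 = 209/245 - 2228/2601 = -2251/637245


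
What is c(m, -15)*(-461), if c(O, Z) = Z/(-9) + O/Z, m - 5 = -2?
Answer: -10142/15 ≈ -676.13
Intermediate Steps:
m = 3 (m = 5 - 2 = 3)
c(O, Z) = -Z/9 + O/Z (c(O, Z) = Z*(-⅑) + O/Z = -Z/9 + O/Z)
c(m, -15)*(-461) = (-⅑*(-15) + 3/(-15))*(-461) = (5/3 + 3*(-1/15))*(-461) = (5/3 - ⅕)*(-461) = (22/15)*(-461) = -10142/15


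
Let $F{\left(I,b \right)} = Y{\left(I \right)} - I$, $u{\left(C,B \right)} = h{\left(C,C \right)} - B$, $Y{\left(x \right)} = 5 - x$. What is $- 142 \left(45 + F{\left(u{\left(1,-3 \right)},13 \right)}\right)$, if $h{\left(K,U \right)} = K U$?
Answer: $-5964$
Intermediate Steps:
$u{\left(C,B \right)} = C^{2} - B$ ($u{\left(C,B \right)} = C C - B = C^{2} - B$)
$F{\left(I,b \right)} = 5 - 2 I$ ($F{\left(I,b \right)} = \left(5 - I\right) - I = 5 - 2 I$)
$- 142 \left(45 + F{\left(u{\left(1,-3 \right)},13 \right)}\right) = - 142 \left(45 + \left(5 - 2 \left(1^{2} - -3\right)\right)\right) = - 142 \left(45 + \left(5 - 2 \left(1 + 3\right)\right)\right) = - 142 \left(45 + \left(5 - 8\right)\right) = - 142 \left(45 - 3\right) = \left(-142\right) 42 = -5964$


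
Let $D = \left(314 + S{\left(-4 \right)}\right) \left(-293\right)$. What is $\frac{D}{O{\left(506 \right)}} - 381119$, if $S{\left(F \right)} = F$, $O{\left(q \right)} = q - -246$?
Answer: $- \frac{143346159}{376} \approx -3.8124 \cdot 10^{5}$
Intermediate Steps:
$O{\left(q \right)} = 246 + q$ ($O{\left(q \right)} = q + 246 = 246 + q$)
$D = -90830$ ($D = \left(314 - 4\right) \left(-293\right) = 310 \left(-293\right) = -90830$)
$\frac{D}{O{\left(506 \right)}} - 381119 = - \frac{90830}{246 + 506} - 381119 = - \frac{90830}{752} - 381119 = \left(-90830\right) \frac{1}{752} - 381119 = - \frac{45415}{376} - 381119 = - \frac{143346159}{376}$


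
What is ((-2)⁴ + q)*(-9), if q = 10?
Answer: -234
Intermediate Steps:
((-2)⁴ + q)*(-9) = ((-2)⁴ + 10)*(-9) = (16 + 10)*(-9) = 26*(-9) = -234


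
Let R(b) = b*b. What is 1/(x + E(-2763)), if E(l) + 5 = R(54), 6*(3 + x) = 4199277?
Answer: 2/1405575 ≈ 1.4229e-6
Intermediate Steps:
x = 1399753/2 (x = -3 + (⅙)*4199277 = -3 + 1399759/2 = 1399753/2 ≈ 6.9988e+5)
R(b) = b²
E(l) = 2911 (E(l) = -5 + 54² = -5 + 2916 = 2911)
1/(x + E(-2763)) = 1/(1399753/2 + 2911) = 1/(1405575/2) = 2/1405575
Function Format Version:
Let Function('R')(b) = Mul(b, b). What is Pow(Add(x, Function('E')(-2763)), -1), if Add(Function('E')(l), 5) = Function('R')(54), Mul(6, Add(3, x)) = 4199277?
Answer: Rational(2, 1405575) ≈ 1.4229e-6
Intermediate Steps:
x = Rational(1399753, 2) (x = Add(-3, Mul(Rational(1, 6), 4199277)) = Add(-3, Rational(1399759, 2)) = Rational(1399753, 2) ≈ 6.9988e+5)
Function('R')(b) = Pow(b, 2)
Function('E')(l) = 2911 (Function('E')(l) = Add(-5, Pow(54, 2)) = Add(-5, 2916) = 2911)
Pow(Add(x, Function('E')(-2763)), -1) = Pow(Add(Rational(1399753, 2), 2911), -1) = Pow(Rational(1405575, 2), -1) = Rational(2, 1405575)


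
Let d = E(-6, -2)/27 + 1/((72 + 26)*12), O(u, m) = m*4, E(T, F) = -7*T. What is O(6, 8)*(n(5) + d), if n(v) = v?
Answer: 92524/441 ≈ 209.80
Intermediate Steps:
O(u, m) = 4*m
d = 5491/3528 (d = -7*(-6)/27 + 1/((72 + 26)*12) = 42*(1/27) + (1/12)/98 = 14/9 + (1/98)*(1/12) = 14/9 + 1/1176 = 5491/3528 ≈ 1.5564)
O(6, 8)*(n(5) + d) = (4*8)*(5 + 5491/3528) = 32*(23131/3528) = 92524/441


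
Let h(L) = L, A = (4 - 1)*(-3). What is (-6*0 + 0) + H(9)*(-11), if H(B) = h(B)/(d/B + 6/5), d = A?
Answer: -495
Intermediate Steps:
A = -9 (A = 3*(-3) = -9)
d = -9
H(B) = B/(6/5 - 9/B) (H(B) = B/(-9/B + 6/5) = B/(6/5 - 9/B))
(-6*0 + 0) + H(9)*(-11) = (-6*0 + 0) + ((5/3)*9²/(-15 + 2*9))*(-11) = (0 + 0) + ((5/3)*81/(-15 + 18))*(-11) = 0 + ((5/3)*81/3)*(-11) = 0 + ((5/3)*81*(⅓))*(-11) = 0 + 45*(-11) = 0 - 495 = -495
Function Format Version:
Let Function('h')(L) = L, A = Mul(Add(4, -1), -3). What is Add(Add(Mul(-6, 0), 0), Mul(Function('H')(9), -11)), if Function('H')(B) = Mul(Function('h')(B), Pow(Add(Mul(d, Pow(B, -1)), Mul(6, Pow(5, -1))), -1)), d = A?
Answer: -495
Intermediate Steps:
A = -9 (A = Mul(3, -3) = -9)
d = -9
Function('H')(B) = Mul(B, Pow(Add(Rational(6, 5), Mul(-9, Pow(B, -1))), -1)) (Function('H')(B) = Mul(B, Pow(Add(Mul(-9, Pow(B, -1)), Mul(6, Pow(5, -1))), -1)) = Mul(B, Pow(Add(Mul(-9, Pow(B, -1)), Mul(6, Rational(1, 5))), -1)) = Mul(B, Pow(Add(Mul(-9, Pow(B, -1)), Rational(6, 5)), -1)) = Mul(B, Pow(Add(Rational(6, 5), Mul(-9, Pow(B, -1))), -1)))
Add(Add(Mul(-6, 0), 0), Mul(Function('H')(9), -11)) = Add(Add(Mul(-6, 0), 0), Mul(Mul(Rational(5, 3), Pow(9, 2), Pow(Add(-15, Mul(2, 9)), -1)), -11)) = Add(Add(0, 0), Mul(Mul(Rational(5, 3), 81, Pow(Add(-15, 18), -1)), -11)) = Add(0, Mul(Mul(Rational(5, 3), 81, Pow(3, -1)), -11)) = Add(0, Mul(Mul(Rational(5, 3), 81, Rational(1, 3)), -11)) = Add(0, Mul(45, -11)) = Add(0, -495) = -495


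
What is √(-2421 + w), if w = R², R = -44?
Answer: I*√485 ≈ 22.023*I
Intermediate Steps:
w = 1936 (w = (-44)² = 1936)
√(-2421 + w) = √(-2421 + 1936) = √(-485) = I*√485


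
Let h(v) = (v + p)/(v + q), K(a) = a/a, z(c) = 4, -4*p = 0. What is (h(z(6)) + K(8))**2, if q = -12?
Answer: 1/4 ≈ 0.25000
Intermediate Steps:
p = 0 (p = -1/4*0 = 0)
K(a) = 1
h(v) = v/(-12 + v) (h(v) = (v + 0)/(v - 12) = v/(-12 + v))
(h(z(6)) + K(8))**2 = (4/(-12 + 4) + 1)**2 = (4/(-8) + 1)**2 = (4*(-1/8) + 1)**2 = (-1/2 + 1)**2 = (1/2)**2 = 1/4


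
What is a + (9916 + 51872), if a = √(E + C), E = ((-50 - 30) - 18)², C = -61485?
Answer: 61788 + I*√51881 ≈ 61788.0 + 227.77*I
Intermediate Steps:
E = 9604 (E = (-80 - 18)² = (-98)² = 9604)
a = I*√51881 (a = √(9604 - 61485) = √(-51881) = I*√51881 ≈ 227.77*I)
a + (9916 + 51872) = I*√51881 + (9916 + 51872) = I*√51881 + 61788 = 61788 + I*√51881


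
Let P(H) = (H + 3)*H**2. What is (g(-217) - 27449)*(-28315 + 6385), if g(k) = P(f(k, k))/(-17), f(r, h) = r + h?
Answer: -104122095870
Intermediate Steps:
f(r, h) = h + r
P(H) = H**2*(3 + H) (P(H) = (3 + H)*H**2 = H**2*(3 + H))
g(k) = -4*k**2*(3 + 2*k)/17 (g(k) = ((k + k)**2*(3 + (k + k)))/(-17) = ((2*k)**2*(3 + 2*k))*(-1/17) = ((4*k**2)*(3 + 2*k))*(-1/17) = (4*k**2*(3 + 2*k))*(-1/17) = -4*k**2*(3 + 2*k)/17)
(g(-217) - 27449)*(-28315 + 6385) = ((4/17)*(-217)**2*(-3 - 2*(-217)) - 27449)*(-28315 + 6385) = ((4/17)*47089*(-3 + 434) - 27449)*(-21930) = ((4/17)*47089*431 - 27449)*(-21930) = (81181436/17 - 27449)*(-21930) = (80714803/17)*(-21930) = -104122095870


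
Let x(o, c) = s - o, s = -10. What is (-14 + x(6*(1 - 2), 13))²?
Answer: 324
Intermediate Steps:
x(o, c) = -10 - o
(-14 + x(6*(1 - 2), 13))² = (-14 + (-10 - 6*(1 - 2)))² = (-14 + (-10 - 6*(-1)))² = (-14 + (-10 - 1*(-6)))² = (-14 + (-10 + 6))² = (-14 - 4)² = (-18)² = 324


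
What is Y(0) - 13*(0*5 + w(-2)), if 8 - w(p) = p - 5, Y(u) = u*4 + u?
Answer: -195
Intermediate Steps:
Y(u) = 5*u (Y(u) = 4*u + u = 5*u)
w(p) = 13 - p (w(p) = 8 - (p - 5) = 8 - (-5 + p) = 8 + (5 - p) = 13 - p)
Y(0) - 13*(0*5 + w(-2)) = 5*0 - 13*(0*5 + (13 - 1*(-2))) = 0 - 13*(0 + (13 + 2)) = 0 - 13*(0 + 15) = 0 - 13*15 = 0 - 195 = -195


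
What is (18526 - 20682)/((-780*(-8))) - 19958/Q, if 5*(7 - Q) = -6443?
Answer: -79582021/5052840 ≈ -15.750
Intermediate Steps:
Q = 6478/5 (Q = 7 - 1/5*(-6443) = 7 + 6443/5 = 6478/5 ≈ 1295.6)
(18526 - 20682)/((-780*(-8))) - 19958/Q = (18526 - 20682)/((-780*(-8))) - 19958/6478/5 = -2156/6240 - 19958*5/6478 = -2156*1/6240 - 49895/3239 = -539/1560 - 49895/3239 = -79582021/5052840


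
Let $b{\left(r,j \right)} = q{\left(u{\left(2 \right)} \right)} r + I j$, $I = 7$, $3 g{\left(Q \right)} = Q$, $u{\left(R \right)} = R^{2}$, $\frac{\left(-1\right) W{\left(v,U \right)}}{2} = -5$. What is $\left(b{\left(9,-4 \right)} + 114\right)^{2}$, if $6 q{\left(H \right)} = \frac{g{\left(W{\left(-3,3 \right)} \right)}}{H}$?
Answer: $\frac{121801}{16} \approx 7612.6$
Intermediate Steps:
$W{\left(v,U \right)} = 10$ ($W{\left(v,U \right)} = \left(-2\right) \left(-5\right) = 10$)
$g{\left(Q \right)} = \frac{Q}{3}$
$q{\left(H \right)} = \frac{5}{9 H}$ ($q{\left(H \right)} = \frac{\frac{1}{3} \cdot 10 \frac{1}{H}}{6} = \frac{\frac{10}{3} \frac{1}{H}}{6} = \frac{5}{9 H}$)
$b{\left(r,j \right)} = 7 j + \frac{5 r}{36}$ ($b{\left(r,j \right)} = \frac{5}{9 \cdot 2^{2}} r + 7 j = \frac{5}{9 \cdot 4} r + 7 j = \frac{5}{9} \cdot \frac{1}{4} r + 7 j = \frac{5 r}{36} + 7 j = 7 j + \frac{5 r}{36}$)
$\left(b{\left(9,-4 \right)} + 114\right)^{2} = \left(\left(7 \left(-4\right) + \frac{5}{36} \cdot 9\right) + 114\right)^{2} = \left(\left(-28 + \frac{5}{4}\right) + 114\right)^{2} = \left(- \frac{107}{4} + 114\right)^{2} = \left(\frac{349}{4}\right)^{2} = \frac{121801}{16}$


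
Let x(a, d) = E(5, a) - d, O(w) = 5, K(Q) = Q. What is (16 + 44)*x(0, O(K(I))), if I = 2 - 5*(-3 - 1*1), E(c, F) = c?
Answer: 0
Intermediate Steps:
I = 22 (I = 2 - 5*(-3 - 1) = 2 - 5*(-4) = 2 + 20 = 22)
x(a, d) = 5 - d
(16 + 44)*x(0, O(K(I))) = (16 + 44)*(5 - 1*5) = 60*(5 - 5) = 60*0 = 0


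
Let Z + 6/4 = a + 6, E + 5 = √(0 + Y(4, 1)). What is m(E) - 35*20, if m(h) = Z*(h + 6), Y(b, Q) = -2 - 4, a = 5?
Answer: -1381/2 + 19*I*√6/2 ≈ -690.5 + 23.27*I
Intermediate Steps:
Y(b, Q) = -6
E = -5 + I*√6 (E = -5 + √(0 - 6) = -5 + √(-6) = -5 + I*√6 ≈ -5.0 + 2.4495*I)
Z = 19/2 (Z = -3/2 + (5 + 6) = -3/2 + 11 = 19/2 ≈ 9.5000)
m(h) = 57 + 19*h/2 (m(h) = 19*(h + 6)/2 = 19*(6 + h)/2 = 57 + 19*h/2)
m(E) - 35*20 = (57 + 19*(-5 + I*√6)/2) - 35*20 = (57 + (-95/2 + 19*I*√6/2)) - 700 = (19/2 + 19*I*√6/2) - 700 = -1381/2 + 19*I*√6/2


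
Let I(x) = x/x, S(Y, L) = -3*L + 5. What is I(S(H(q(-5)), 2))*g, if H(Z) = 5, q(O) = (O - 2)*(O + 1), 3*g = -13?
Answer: -13/3 ≈ -4.3333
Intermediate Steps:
g = -13/3 (g = (⅓)*(-13) = -13/3 ≈ -4.3333)
q(O) = (1 + O)*(-2 + O) (q(O) = (-2 + O)*(1 + O) = (1 + O)*(-2 + O))
S(Y, L) = 5 - 3*L
I(x) = 1
I(S(H(q(-5)), 2))*g = 1*(-13/3) = -13/3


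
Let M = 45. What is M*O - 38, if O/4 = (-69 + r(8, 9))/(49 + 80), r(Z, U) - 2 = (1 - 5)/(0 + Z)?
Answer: -5684/43 ≈ -132.19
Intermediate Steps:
r(Z, U) = 2 - 4/Z (r(Z, U) = 2 + (1 - 5)/(0 + Z) = 2 - 4/Z)
O = -90/43 (O = 4*((-69 + (2 - 4/8))/(49 + 80)) = 4*((-69 + (2 - 4*1/8))/129) = 4*((-69 + (2 - 1/2))*(1/129)) = 4*((-69 + 3/2)*(1/129)) = 4*(-135/2*1/129) = 4*(-45/86) = -90/43 ≈ -2.0930)
M*O - 38 = 45*(-90/43) - 38 = -4050/43 - 38 = -5684/43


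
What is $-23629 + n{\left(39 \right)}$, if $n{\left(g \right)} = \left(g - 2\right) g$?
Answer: $-22186$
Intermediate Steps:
$n{\left(g \right)} = g \left(-2 + g\right)$ ($n{\left(g \right)} = \left(-2 + g\right) g = g \left(-2 + g\right)$)
$-23629 + n{\left(39 \right)} = -23629 + 39 \left(-2 + 39\right) = -23629 + 39 \cdot 37 = -23629 + 1443 = -22186$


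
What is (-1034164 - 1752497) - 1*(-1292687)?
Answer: -1493974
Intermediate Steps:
(-1034164 - 1752497) - 1*(-1292687) = -2786661 + 1292687 = -1493974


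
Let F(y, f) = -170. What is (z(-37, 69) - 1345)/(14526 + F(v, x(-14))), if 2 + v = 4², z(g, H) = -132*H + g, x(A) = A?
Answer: -5245/7178 ≈ -0.73071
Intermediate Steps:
z(g, H) = g - 132*H
v = 14 (v = -2 + 4² = -2 + 16 = 14)
(z(-37, 69) - 1345)/(14526 + F(v, x(-14))) = ((-37 - 132*69) - 1345)/(14526 - 170) = ((-37 - 9108) - 1345)/14356 = (-9145 - 1345)*(1/14356) = -10490*1/14356 = -5245/7178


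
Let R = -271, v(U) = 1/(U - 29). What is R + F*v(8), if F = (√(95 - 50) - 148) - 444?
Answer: -5099/21 - √5/7 ≈ -243.13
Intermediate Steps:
v(U) = 1/(-29 + U)
F = -592 + 3*√5 (F = (√45 - 148) - 444 = (3*√5 - 148) - 444 = (-148 + 3*√5) - 444 = -592 + 3*√5 ≈ -585.29)
R + F*v(8) = -271 + (-592 + 3*√5)/(-29 + 8) = -271 + (-592 + 3*√5)/(-21) = -271 + (-592 + 3*√5)*(-1/21) = -271 + (592/21 - √5/7) = -5099/21 - √5/7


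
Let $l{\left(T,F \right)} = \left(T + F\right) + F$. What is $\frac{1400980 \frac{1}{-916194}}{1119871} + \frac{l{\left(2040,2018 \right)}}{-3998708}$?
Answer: $- \frac{111423109048069}{73263406200543957} \approx -0.0015209$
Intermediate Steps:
$l{\left(T,F \right)} = T + 2 F$ ($l{\left(T,F \right)} = \left(F + T\right) + F = T + 2 F$)
$\frac{1400980 \frac{1}{-916194}}{1119871} + \frac{l{\left(2040,2018 \right)}}{-3998708} = \frac{1400980 \frac{1}{-916194}}{1119871} + \frac{2040 + 2 \cdot 2018}{-3998708} = 1400980 \left(- \frac{1}{916194}\right) \frac{1}{1119871} + \left(2040 + 4036\right) \left(- \frac{1}{3998708}\right) = \left(- \frac{700490}{458097}\right) \frac{1}{1119871} + 6076 \left(- \frac{1}{3998708}\right) = - \frac{700490}{513009545487} - \frac{217}{142811} = - \frac{111423109048069}{73263406200543957}$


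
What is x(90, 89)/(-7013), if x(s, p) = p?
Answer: -89/7013 ≈ -0.012691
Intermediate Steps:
x(90, 89)/(-7013) = 89/(-7013) = 89*(-1/7013) = -89/7013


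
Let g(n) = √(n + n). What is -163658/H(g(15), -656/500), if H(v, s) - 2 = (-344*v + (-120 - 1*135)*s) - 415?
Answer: -8023333450/2214954479 + 35186470000*√30/2214954479 ≈ 83.388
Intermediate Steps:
g(n) = √2*√n (g(n) = √(2*n) = √2*√n)
H(v, s) = -413 - 344*v - 255*s (H(v, s) = 2 + ((-344*v + (-120 - 1*135)*s) - 415) = 2 + ((-344*v + (-120 - 135)*s) - 415) = 2 + ((-344*v - 255*s) - 415) = 2 + (-415 - 344*v - 255*s) = -413 - 344*v - 255*s)
-163658/H(g(15), -656/500) = -163658/(-413 - 344*√2*√15 - (-167280)/500) = -163658/(-413 - 344*√30 - (-167280)/500) = -163658/(-413 - 344*√30 - 255*(-164/125)) = -163658/(-413 - 344*√30 + 8364/25) = -163658/(-1961/25 - 344*√30)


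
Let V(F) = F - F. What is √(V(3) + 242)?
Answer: 11*√2 ≈ 15.556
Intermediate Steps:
V(F) = 0
√(V(3) + 242) = √(0 + 242) = √242 = 11*√2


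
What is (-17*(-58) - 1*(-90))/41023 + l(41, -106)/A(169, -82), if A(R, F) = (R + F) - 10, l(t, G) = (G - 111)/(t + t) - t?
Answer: -140027453/259019222 ≈ -0.54061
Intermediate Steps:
l(t, G) = -t + (-111 + G)/(2*t) (l(t, G) = (-111 + G)/((2*t)) - t = (-111 + G)*(1/(2*t)) - t = (-111 + G)/(2*t) - t = -t + (-111 + G)/(2*t))
A(R, F) = -10 + F + R (A(R, F) = (F + R) - 10 = -10 + F + R)
(-17*(-58) - 1*(-90))/41023 + l(41, -106)/A(169, -82) = (-17*(-58) - 1*(-90))/41023 + ((½)*(-111 - 106 - 2*41²)/41)/(-10 - 82 + 169) = (986 + 90)*(1/41023) + ((½)*(1/41)*(-111 - 106 - 2*1681))/77 = 1076*(1/41023) + ((½)*(1/41)*(-111 - 106 - 3362))*(1/77) = 1076/41023 + ((½)*(1/41)*(-3579))*(1/77) = 1076/41023 - 3579/82*1/77 = 1076/41023 - 3579/6314 = -140027453/259019222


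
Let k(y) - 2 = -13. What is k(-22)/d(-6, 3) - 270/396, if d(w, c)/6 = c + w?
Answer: -7/99 ≈ -0.070707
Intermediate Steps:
k(y) = -11 (k(y) = 2 - 13 = -11)
d(w, c) = 6*c + 6*w (d(w, c) = 6*(c + w) = 6*c + 6*w)
k(-22)/d(-6, 3) - 270/396 = -11/(6*3 + 6*(-6)) - 270/396 = -11/(18 - 36) - 270*1/396 = -11/(-18) - 15/22 = -11*(-1/18) - 15/22 = 11/18 - 15/22 = -7/99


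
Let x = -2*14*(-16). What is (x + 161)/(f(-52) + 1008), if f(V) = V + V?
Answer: 609/904 ≈ 0.67367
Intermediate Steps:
f(V) = 2*V
x = 448 (x = -28*(-16) = 448)
(x + 161)/(f(-52) + 1008) = (448 + 161)/(2*(-52) + 1008) = 609/(-104 + 1008) = 609/904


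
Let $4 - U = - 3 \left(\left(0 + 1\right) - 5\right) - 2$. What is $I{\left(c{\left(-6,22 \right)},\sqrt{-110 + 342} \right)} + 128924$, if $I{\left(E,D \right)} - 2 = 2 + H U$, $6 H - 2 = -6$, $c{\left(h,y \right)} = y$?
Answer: $128932$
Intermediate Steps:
$H = - \frac{2}{3}$ ($H = \frac{1}{3} + \frac{1}{6} \left(-6\right) = \frac{1}{3} - 1 = - \frac{2}{3} \approx -0.66667$)
$U = -6$ ($U = 4 - \left(- 3 \left(\left(0 + 1\right) - 5\right) - 2\right) = 4 - \left(- 3 \left(1 - 5\right) - 2\right) = 4 - \left(\left(-3\right) \left(-4\right) - 2\right) = 4 - \left(12 - 2\right) = 4 - 10 = -6$)
$I{\left(E,D \right)} = 8$ ($I{\left(E,D \right)} = 2 + \left(2 - -4\right) = 2 + \left(2 + 4\right) = 2 + 6 = 8$)
$I{\left(c{\left(-6,22 \right)},\sqrt{-110 + 342} \right)} + 128924 = 8 + 128924 = 128932$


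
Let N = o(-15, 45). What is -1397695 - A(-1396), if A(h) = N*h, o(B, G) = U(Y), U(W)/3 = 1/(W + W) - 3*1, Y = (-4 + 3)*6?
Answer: -1410608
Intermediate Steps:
Y = -6 (Y = -1*6 = -6)
U(W) = -9 + 3/(2*W) (U(W) = 3*(1/(W + W) - 3*1) = 3*(1/(2*W) - 3) = 3*(-3 + 1/(2*W)) = -9 + 3/(2*W))
o(B, G) = -37/4 (o(B, G) = -9 + (3/2)/(-6) = -9 + (3/2)*(-⅙) = -9 - ¼ = -37/4)
N = -37/4 ≈ -9.2500
A(h) = -37*h/4
-1397695 - A(-1396) = -1397695 - (-37)*(-1396)/4 = -1397695 - 1*12913 = -1397695 - 12913 = -1410608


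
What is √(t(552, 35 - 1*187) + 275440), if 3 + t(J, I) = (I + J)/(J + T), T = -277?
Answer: 3*√3703117/11 ≈ 524.82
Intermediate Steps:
t(J, I) = -3 + (I + J)/(-277 + J) (t(J, I) = -3 + (I + J)/(J - 277) = -3 + (I + J)/(-277 + J))
√(t(552, 35 - 1*187) + 275440) = √((831 + (35 - 1*187) - 2*552)/(-277 + 552) + 275440) = √((831 + (35 - 187) - 1104)/275 + 275440) = √((831 - 152 - 1104)/275 + 275440) = √((1/275)*(-425) + 275440) = √(-17/11 + 275440) = √(3029823/11) = 3*√3703117/11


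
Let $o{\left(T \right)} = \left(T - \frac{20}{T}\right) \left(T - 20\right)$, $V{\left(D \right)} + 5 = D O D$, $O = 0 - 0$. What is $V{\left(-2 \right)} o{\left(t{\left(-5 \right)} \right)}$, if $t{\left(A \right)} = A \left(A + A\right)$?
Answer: $-7440$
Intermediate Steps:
$O = 0$ ($O = 0 + 0 = 0$)
$t{\left(A \right)} = 2 A^{2}$ ($t{\left(A \right)} = A 2 A = 2 A^{2}$)
$V{\left(D \right)} = -5$ ($V{\left(D \right)} = -5 + D 0 D = -5 + 0 D = -5 + 0 = -5$)
$o{\left(T \right)} = \left(-20 + T\right) \left(T - \frac{20}{T}\right)$ ($o{\left(T \right)} = \left(T - \frac{20}{T}\right) \left(-20 + T\right) = \left(-20 + T\right) \left(T - \frac{20}{T}\right)$)
$V{\left(-2 \right)} o{\left(t{\left(-5 \right)} \right)} = - 5 \left(-20 + \left(2 \left(-5\right)^{2}\right)^{2} - 20 \cdot 2 \left(-5\right)^{2} + \frac{400}{2 \left(-5\right)^{2}}\right) = - 5 \left(-20 + \left(2 \cdot 25\right)^{2} - 20 \cdot 2 \cdot 25 + \frac{400}{2 \cdot 25}\right) = - 5 \left(-20 + 50^{2} - 1000 + \frac{400}{50}\right) = - 5 \left(-20 + 2500 - 1000 + 400 \cdot \frac{1}{50}\right) = - 5 \left(-20 + 2500 - 1000 + 8\right) = \left(-5\right) 1488 = -7440$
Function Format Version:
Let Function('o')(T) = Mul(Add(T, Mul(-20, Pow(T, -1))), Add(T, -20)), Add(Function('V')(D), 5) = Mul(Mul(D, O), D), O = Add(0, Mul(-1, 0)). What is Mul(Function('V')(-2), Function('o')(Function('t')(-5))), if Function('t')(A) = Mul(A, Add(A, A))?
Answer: -7440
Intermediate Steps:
O = 0 (O = Add(0, 0) = 0)
Function('t')(A) = Mul(2, Pow(A, 2)) (Function('t')(A) = Mul(A, Mul(2, A)) = Mul(2, Pow(A, 2)))
Function('V')(D) = -5 (Function('V')(D) = Add(-5, Mul(Mul(D, 0), D)) = Add(-5, Mul(0, D)) = Add(-5, 0) = -5)
Function('o')(T) = Mul(Add(-20, T), Add(T, Mul(-20, Pow(T, -1)))) (Function('o')(T) = Mul(Add(T, Mul(-20, Pow(T, -1))), Add(-20, T)) = Mul(Add(-20, T), Add(T, Mul(-20, Pow(T, -1)))))
Mul(Function('V')(-2), Function('o')(Function('t')(-5))) = Mul(-5, Add(-20, Pow(Mul(2, Pow(-5, 2)), 2), Mul(-20, Mul(2, Pow(-5, 2))), Mul(400, Pow(Mul(2, Pow(-5, 2)), -1)))) = Mul(-5, Add(-20, Pow(Mul(2, 25), 2), Mul(-20, Mul(2, 25)), Mul(400, Pow(Mul(2, 25), -1)))) = Mul(-5, Add(-20, Pow(50, 2), Mul(-20, 50), Mul(400, Pow(50, -1)))) = Mul(-5, Add(-20, 2500, -1000, Mul(400, Rational(1, 50)))) = Mul(-5, Add(-20, 2500, -1000, 8)) = Mul(-5, 1488) = -7440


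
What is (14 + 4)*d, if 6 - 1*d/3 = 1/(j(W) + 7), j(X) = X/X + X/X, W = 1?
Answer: 318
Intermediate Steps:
j(X) = 2 (j(X) = 1 + 1 = 2)
d = 53/3 (d = 18 - 3/(2 + 7) = 18 - 3/9 = 18 - 3*⅑ = 18 - ⅓ = 53/3 ≈ 17.667)
(14 + 4)*d = (14 + 4)*(53/3) = 18*(53/3) = 318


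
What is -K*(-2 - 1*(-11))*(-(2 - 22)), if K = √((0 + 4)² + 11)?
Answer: -540*√3 ≈ -935.31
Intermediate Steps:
K = 3*√3 (K = √(4² + 11) = √(16 + 11) = √27 = 3*√3 ≈ 5.1962)
-K*(-2 - 1*(-11))*(-(2 - 22)) = -(3*√3)*(-2 - 1*(-11))*(-(2 - 22)) = -(3*√3)*(-2 + 11)*(-1*(-20)) = -(3*√3)*9*20 = -27*√3*20 = -540*√3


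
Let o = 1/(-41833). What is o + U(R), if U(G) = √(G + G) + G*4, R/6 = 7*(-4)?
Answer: -28111777/41833 + 4*I*√21 ≈ -672.0 + 18.33*I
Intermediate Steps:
o = -1/41833 ≈ -2.3905e-5
R = -168 (R = 6*(7*(-4)) = 6*(-28) = -168)
U(G) = 4*G + √2*√G (U(G) = √(2*G) + 4*G = √2*√G + 4*G = 4*G + √2*√G)
o + U(R) = -1/41833 + (4*(-168) + √2*√(-168)) = -1/41833 + (-672 + √2*(2*I*√42)) = -1/41833 + (-672 + 4*I*√21) = -28111777/41833 + 4*I*√21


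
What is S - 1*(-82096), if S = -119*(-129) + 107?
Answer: 97554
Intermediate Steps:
S = 15458 (S = 15351 + 107 = 15458)
S - 1*(-82096) = 15458 - 1*(-82096) = 15458 + 82096 = 97554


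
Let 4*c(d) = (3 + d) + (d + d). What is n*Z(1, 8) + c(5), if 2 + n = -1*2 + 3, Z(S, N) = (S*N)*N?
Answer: -119/2 ≈ -59.500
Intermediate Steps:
Z(S, N) = S*N**2 (Z(S, N) = (N*S)*N = S*N**2)
n = -1 (n = -2 + (-1*2 + 3) = -2 + (-2 + 3) = -2 + 1 = -1)
c(d) = 3/4 + 3*d/4 (c(d) = ((3 + d) + (d + d))/4 = ((3 + d) + 2*d)/4 = (3 + 3*d)/4 = 3/4 + 3*d/4)
n*Z(1, 8) + c(5) = -8**2 + (3/4 + (3/4)*5) = -64 + (3/4 + 15/4) = -1*64 + 9/2 = -64 + 9/2 = -119/2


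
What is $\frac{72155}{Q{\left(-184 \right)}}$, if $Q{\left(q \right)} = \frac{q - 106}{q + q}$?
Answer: $\frac{2655304}{29} \approx 91562.0$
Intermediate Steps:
$Q{\left(q \right)} = \frac{-106 + q}{2 q}$
$\frac{72155}{Q{\left(-184 \right)}} = \frac{72155}{\frac{1}{2} \frac{1}{-184} \left(-106 - 184\right)} = \frac{72155}{\frac{1}{2} \left(- \frac{1}{184}\right) \left(-290\right)} = \frac{72155}{\frac{145}{184}} = 72155 \cdot \frac{184}{145} = \frac{2655304}{29}$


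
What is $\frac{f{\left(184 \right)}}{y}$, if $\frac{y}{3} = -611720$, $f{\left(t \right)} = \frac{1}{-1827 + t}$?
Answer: $\frac{1}{3015167880} \approx 3.3166 \cdot 10^{-10}$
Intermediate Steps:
$y = -1835160$ ($y = 3 \left(-611720\right) = -1835160$)
$\frac{f{\left(184 \right)}}{y} = \frac{1}{\left(-1827 + 184\right) \left(-1835160\right)} = \frac{1}{-1643} \left(- \frac{1}{1835160}\right) = \left(- \frac{1}{1643}\right) \left(- \frac{1}{1835160}\right) = \frac{1}{3015167880}$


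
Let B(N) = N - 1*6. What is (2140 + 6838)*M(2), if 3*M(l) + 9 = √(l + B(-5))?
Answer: -26934 + 8978*I ≈ -26934.0 + 8978.0*I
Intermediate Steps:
B(N) = -6 + N (B(N) = N - 6 = -6 + N)
M(l) = -3 + √(-11 + l)/3 (M(l) = -3 + √(l + (-6 - 5))/3 = -3 + √(l - 11)/3 = -3 + √(-11 + l)/3)
(2140 + 6838)*M(2) = (2140 + 6838)*(-3 + √(-11 + 2)/3) = 8978*(-3 + √(-9)/3) = 8978*(-3 + (3*I)/3) = 8978*(-3 + I) = -26934 + 8978*I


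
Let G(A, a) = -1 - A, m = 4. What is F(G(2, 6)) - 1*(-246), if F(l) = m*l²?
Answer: 282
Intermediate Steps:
F(l) = 4*l²
F(G(2, 6)) - 1*(-246) = 4*(-1 - 1*2)² - 1*(-246) = 4*(-1 - 2)² + 246 = 4*(-3)² + 246 = 4*9 + 246 = 36 + 246 = 282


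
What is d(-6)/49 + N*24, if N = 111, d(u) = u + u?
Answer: 130524/49 ≈ 2663.8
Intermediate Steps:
d(u) = 2*u
d(-6)/49 + N*24 = (2*(-6))/49 + 111*24 = -12*1/49 + 2664 = -12/49 + 2664 = 130524/49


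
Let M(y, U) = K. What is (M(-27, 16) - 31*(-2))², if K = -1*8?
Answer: 2916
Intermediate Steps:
K = -8
M(y, U) = -8
(M(-27, 16) - 31*(-2))² = (-8 - 31*(-2))² = (-8 + 62)² = 54² = 2916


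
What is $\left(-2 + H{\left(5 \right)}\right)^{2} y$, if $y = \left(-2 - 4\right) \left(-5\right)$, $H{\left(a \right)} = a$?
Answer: $270$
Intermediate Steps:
$y = 30$ ($y = \left(-6\right) \left(-5\right) = 30$)
$\left(-2 + H{\left(5 \right)}\right)^{2} y = \left(-2 + 5\right)^{2} \cdot 30 = 3^{2} \cdot 30 = 9 \cdot 30 = 270$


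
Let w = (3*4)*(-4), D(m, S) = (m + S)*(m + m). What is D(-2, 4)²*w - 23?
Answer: -3095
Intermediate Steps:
D(m, S) = 2*m*(S + m) (D(m, S) = (S + m)*(2*m) = 2*m*(S + m))
w = -48 (w = 12*(-4) = -48)
D(-2, 4)²*w - 23 = (2*(-2)*(4 - 2))²*(-48) - 23 = (2*(-2)*2)²*(-48) - 23 = (-8)²*(-48) - 23 = 64*(-48) - 23 = -3072 - 23 = -3095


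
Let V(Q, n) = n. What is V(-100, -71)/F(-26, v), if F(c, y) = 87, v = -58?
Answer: -71/87 ≈ -0.81609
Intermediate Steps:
V(-100, -71)/F(-26, v) = -71/87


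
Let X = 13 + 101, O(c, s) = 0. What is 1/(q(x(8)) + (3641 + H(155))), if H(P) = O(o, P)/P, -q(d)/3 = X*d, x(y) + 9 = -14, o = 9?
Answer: 1/11507 ≈ 8.6904e-5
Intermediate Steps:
x(y) = -23 (x(y) = -9 - 14 = -23)
X = 114
q(d) = -342*d
H(P) = 0 (H(P) = 0/P = 0)
1/(q(x(8)) + (3641 + H(155))) = 1/(-342*(-23) + (3641 + 0)) = 1/(7866 + 3641) = 1/11507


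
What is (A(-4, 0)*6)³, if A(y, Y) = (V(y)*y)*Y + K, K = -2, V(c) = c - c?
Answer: -1728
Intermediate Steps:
V(c) = 0
A(y, Y) = -2 (A(y, Y) = (0*y)*Y - 2 = 0*Y - 2 = 0 - 2 = -2)
(A(-4, 0)*6)³ = (-2*6)³ = (-12)³ = -1728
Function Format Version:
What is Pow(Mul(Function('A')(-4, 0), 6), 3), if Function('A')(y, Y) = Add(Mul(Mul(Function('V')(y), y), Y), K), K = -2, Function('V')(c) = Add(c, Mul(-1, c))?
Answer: -1728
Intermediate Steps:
Function('V')(c) = 0
Function('A')(y, Y) = -2 (Function('A')(y, Y) = Add(Mul(Mul(0, y), Y), -2) = Add(Mul(0, Y), -2) = Add(0, -2) = -2)
Pow(Mul(Function('A')(-4, 0), 6), 3) = Pow(Mul(-2, 6), 3) = Pow(-12, 3) = -1728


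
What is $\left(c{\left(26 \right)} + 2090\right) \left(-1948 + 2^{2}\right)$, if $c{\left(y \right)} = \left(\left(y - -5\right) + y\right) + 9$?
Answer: $-4191264$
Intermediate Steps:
$c{\left(y \right)} = 14 + 2 y$ ($c{\left(y \right)} = \left(\left(y + 5\right) + y\right) + 9 = \left(\left(5 + y\right) + y\right) + 9 = \left(5 + 2 y\right) + 9 = 14 + 2 y$)
$\left(c{\left(26 \right)} + 2090\right) \left(-1948 + 2^{2}\right) = \left(\left(14 + 2 \cdot 26\right) + 2090\right) \left(-1948 + 2^{2}\right) = \left(\left(14 + 52\right) + 2090\right) \left(-1948 + 4\right) = \left(66 + 2090\right) \left(-1944\right) = 2156 \left(-1944\right) = -4191264$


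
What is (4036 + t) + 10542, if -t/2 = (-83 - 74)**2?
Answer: -34720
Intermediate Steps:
t = -49298 (t = -2*(-83 - 74)**2 = -2*(-157)**2 = -2*24649 = -49298)
(4036 + t) + 10542 = (4036 - 49298) + 10542 = -45262 + 10542 = -34720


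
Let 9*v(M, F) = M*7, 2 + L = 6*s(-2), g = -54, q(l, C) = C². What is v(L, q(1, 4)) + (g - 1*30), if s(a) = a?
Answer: -854/9 ≈ -94.889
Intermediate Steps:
L = -14 (L = -2 + 6*(-2) = -2 - 12 = -14)
v(M, F) = 7*M/9 (v(M, F) = (M*7)/9 = (7*M)/9 = 7*M/9)
v(L, q(1, 4)) + (g - 1*30) = (7/9)*(-14) + (-54 - 1*30) = -98/9 + (-54 - 30) = -98/9 - 84 = -854/9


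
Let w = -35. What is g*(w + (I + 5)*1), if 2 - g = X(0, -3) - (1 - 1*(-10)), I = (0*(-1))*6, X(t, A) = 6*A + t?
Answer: -930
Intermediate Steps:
X(t, A) = t + 6*A
I = 0 (I = 0*6 = 0)
g = 31 (g = 2 - ((0 + 6*(-3)) - (1 - 1*(-10))) = 2 - ((0 - 18) - (1 + 10)) = 2 - (-18 - 1*11) = 2 - (-18 - 11) = 2 - 1*(-29) = 2 + 29 = 31)
g*(w + (I + 5)*1) = 31*(-35 + (0 + 5)*1) = 31*(-35 + 5*1) = 31*(-35 + 5) = 31*(-30) = -930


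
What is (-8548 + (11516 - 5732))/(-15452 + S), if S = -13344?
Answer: 691/7199 ≈ 0.095986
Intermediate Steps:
(-8548 + (11516 - 5732))/(-15452 + S) = (-8548 + (11516 - 5732))/(-15452 - 13344) = (-8548 + 5784)/(-28796) = -2764*(-1/28796) = 691/7199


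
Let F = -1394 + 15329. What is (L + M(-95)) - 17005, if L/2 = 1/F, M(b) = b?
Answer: -238288498/13935 ≈ -17100.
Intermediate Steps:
F = 13935
L = 2/13935 ≈ 0.00014352
(L + M(-95)) - 17005 = (2/13935 - 95) - 17005 = -1323823/13935 - 17005 = -238288498/13935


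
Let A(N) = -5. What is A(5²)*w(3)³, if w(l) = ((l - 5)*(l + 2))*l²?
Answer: 3645000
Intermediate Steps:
w(l) = l²*(-5 + l)*(2 + l) (w(l) = ((-5 + l)*(2 + l))*l² = l²*(-5 + l)*(2 + l))
A(5²)*w(3)³ = -5*729*(-10 + 3² - 3*3)³ = -5*729*(-10 + 9 - 9)³ = -5*(9*(-10))³ = -5*(-90)³ = -5*(-729000) = 3645000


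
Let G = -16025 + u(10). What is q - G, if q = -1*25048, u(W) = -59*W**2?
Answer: -3123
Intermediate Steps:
G = -21925 (G = -16025 - 59*10**2 = -16025 - 59*100 = -16025 - 5900 = -21925)
q = -25048
q - G = -25048 - 1*(-21925) = -25048 + 21925 = -3123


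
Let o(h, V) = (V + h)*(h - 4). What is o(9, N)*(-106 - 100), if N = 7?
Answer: -16480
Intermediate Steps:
o(h, V) = (-4 + h)*(V + h) (o(h, V) = (V + h)*(-4 + h) = (-4 + h)*(V + h))
o(9, N)*(-106 - 100) = (9**2 - 4*7 - 4*9 + 7*9)*(-106 - 100) = (81 - 28 - 36 + 63)*(-206) = 80*(-206) = -16480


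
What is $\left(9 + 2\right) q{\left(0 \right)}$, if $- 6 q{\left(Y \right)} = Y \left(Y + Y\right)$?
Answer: $0$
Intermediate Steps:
$q{\left(Y \right)} = - \frac{Y^{2}}{3}$ ($q{\left(Y \right)} = - \frac{Y \left(Y + Y\right)}{6} = - \frac{Y 2 Y}{6} = - \frac{2 Y^{2}}{6} = - \frac{Y^{2}}{3}$)
$\left(9 + 2\right) q{\left(0 \right)} = \left(9 + 2\right) \left(- \frac{0^{2}}{3}\right) = 11 \left(\left(- \frac{1}{3}\right) 0\right) = 11 \cdot 0 = 0$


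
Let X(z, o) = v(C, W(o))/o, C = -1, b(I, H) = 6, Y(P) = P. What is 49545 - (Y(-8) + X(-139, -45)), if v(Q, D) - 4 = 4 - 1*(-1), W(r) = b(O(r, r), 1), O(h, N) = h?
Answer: 247766/5 ≈ 49553.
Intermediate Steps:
W(r) = 6
v(Q, D) = 9 (v(Q, D) = 4 + (4 - 1*(-1)) = 4 + (4 + 1) = 4 + 5 = 9)
X(z, o) = 9/o
49545 - (Y(-8) + X(-139, -45)) = 49545 - (-8 + 9/(-45)) = 49545 - (-8 + 9*(-1/45)) = 49545 - (-8 - ⅕) = 49545 - 1*(-41/5) = 49545 + 41/5 = 247766/5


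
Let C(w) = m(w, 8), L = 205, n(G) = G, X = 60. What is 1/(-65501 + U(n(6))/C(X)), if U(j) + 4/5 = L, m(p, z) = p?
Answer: -300/19649279 ≈ -1.5268e-5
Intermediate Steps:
U(j) = 1021/5 (U(j) = -⅘ + 205 = 1021/5)
C(w) = w
1/(-65501 + U(n(6))/C(X)) = 1/(-65501 + (1021/5)/60) = 1/(-65501 + (1021/5)*(1/60)) = 1/(-65501 + 1021/300) = 1/(-19649279/300) = -300/19649279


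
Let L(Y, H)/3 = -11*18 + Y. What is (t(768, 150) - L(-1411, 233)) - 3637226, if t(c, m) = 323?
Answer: -3632076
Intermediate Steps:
L(Y, H) = -594 + 3*Y (L(Y, H) = 3*(-11*18 + Y) = 3*(-198 + Y) = -594 + 3*Y)
(t(768, 150) - L(-1411, 233)) - 3637226 = (323 - (-594 + 3*(-1411))) - 3637226 = (323 - (-594 - 4233)) - 3637226 = (323 - 1*(-4827)) - 3637226 = (323 + 4827) - 3637226 = 5150 - 3637226 = -3632076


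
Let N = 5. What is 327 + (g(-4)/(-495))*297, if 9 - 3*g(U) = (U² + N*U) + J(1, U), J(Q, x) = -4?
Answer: 1618/5 ≈ 323.60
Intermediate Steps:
g(U) = 13/3 - 5*U/3 - U²/3 (g(U) = 3 - ((U² + 5*U) - 4)/3 = 3 - (-4 + U² + 5*U)/3 = 3 + (4/3 - 5*U/3 - U²/3) = 13/3 - 5*U/3 - U²/3)
327 + (g(-4)/(-495))*297 = 327 + ((13/3 - 5/3*(-4) - ⅓*(-4)²)/(-495))*297 = 327 + ((13/3 + 20/3 - ⅓*16)*(-1/495))*297 = 327 + ((13/3 + 20/3 - 16/3)*(-1/495))*297 = 327 + ((17/3)*(-1/495))*297 = 327 - 17/1485*297 = 327 - 17/5 = 1618/5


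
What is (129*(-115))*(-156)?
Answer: 2314260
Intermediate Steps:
(129*(-115))*(-156) = -14835*(-156) = 2314260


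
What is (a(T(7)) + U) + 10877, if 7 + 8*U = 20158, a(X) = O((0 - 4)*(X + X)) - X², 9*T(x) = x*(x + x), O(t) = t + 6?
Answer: 8551135/648 ≈ 13196.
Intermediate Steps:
O(t) = 6 + t
T(x) = 2*x²/9 (T(x) = (x*(x + x))/9 = (x*(2*x))/9 = (2*x²)/9 = 2*x²/9)
a(X) = 6 - X² - 8*X (a(X) = (6 + (0 - 4)*(X + X)) - X² = (6 - 8*X) - X² = 6 - X² - 8*X)
U = 20151/8 (U = -7/8 + (⅛)*20158 = -7/8 + 10079/4 = 20151/8 ≈ 2518.9)
(a(T(7)) + U) + 10877 = ((6 - ((2/9)*7²)² - 16*7²/9) + 20151/8) + 10877 = ((6 - ((2/9)*49)² - 16*49/9) + 20151/8) + 10877 = ((6 - (98/9)² - 8*98/9) + 20151/8) + 10877 = ((6 - 1*9604/81 - 784/9) + 20151/8) + 10877 = ((6 - 9604/81 - 784/9) + 20151/8) + 10877 = (-16174/81 + 20151/8) + 10877 = 1502839/648 + 10877 = 8551135/648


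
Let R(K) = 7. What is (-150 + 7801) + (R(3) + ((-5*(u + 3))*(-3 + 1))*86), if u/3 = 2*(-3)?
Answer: -5242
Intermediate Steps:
u = -18 (u = 3*(2*(-3)) = 3*(-6) = -18)
(-150 + 7801) + (R(3) + ((-5*(u + 3))*(-3 + 1))*86) = (-150 + 7801) + (7 + ((-5*(-18 + 3))*(-3 + 1))*86) = 7651 + (7 + (-5*(-15)*(-2))*86) = 7651 + (7 + (75*(-2))*86) = 7651 + (7 - 150*86) = 7651 + (7 - 12900) = 7651 - 12893 = -5242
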